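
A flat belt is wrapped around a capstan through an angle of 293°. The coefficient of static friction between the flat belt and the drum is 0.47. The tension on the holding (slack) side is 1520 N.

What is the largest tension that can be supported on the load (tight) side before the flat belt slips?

T_max ≈ 16800 N

At impending slip the capstan equation gives T₂/T₁ = e^{μβ} with β in radians.
β = 293° × π/180 = 5.114 rad.
e^{μβ} = e^{0.47×5.114} = 11.06.
T₂ = T₁ · e^{μβ} = 1520 × 11.06 = 16800 N.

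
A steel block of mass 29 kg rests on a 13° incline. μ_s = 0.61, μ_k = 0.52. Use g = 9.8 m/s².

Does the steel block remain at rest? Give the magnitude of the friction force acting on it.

N = m g cos θ = 277 N.
Down-slope weight component: m g sin θ = 63.9 N.
μ_s N = 169 N.
63.9 ≤ 169 N, so it stays put; friction = 63.9 N.

f ≈ 63.9 N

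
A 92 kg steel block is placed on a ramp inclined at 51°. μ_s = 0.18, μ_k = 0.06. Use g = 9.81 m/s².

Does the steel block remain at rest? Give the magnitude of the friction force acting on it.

f ≈ 34.1 N

N = m g cos θ = 568 N.
Down-slope weight component: m g sin θ = 701 N.
μ_s N = 102 N.
701 > 102 N, so it slides; kinetic friction f = μ_k N = 0.06×568 = 34.1 N.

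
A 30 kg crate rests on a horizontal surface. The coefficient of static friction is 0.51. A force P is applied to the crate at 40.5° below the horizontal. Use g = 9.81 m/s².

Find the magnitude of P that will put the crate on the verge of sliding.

N = m g + P sin α (the push presses the crate into the horizontal surface).
At impending slip, P cos α = μ_s N = μ_s (m g + P sin α).
Solving: P (cos α − μ_s sin α) = μ_s m g → P = 0.51×294/(cos 40.5° − 0.51 sin 40.5°) = 150/0.4292 = 350 N.

P ≈ 350 N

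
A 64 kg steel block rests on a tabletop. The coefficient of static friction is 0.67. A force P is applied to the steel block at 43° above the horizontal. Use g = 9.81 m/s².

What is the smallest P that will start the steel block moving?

P ≈ 354 N

N = m g − P sin α (the pull lifts the steel block).
At impending slip, P cos α = μ_s N = μ_s (m g − P sin α).
Solving: P (cos α + μ_s sin α) = μ_s m g → P = 0.67×628/(cos 43° + 0.67 sin 43°) = 421/1.188 = 354 N.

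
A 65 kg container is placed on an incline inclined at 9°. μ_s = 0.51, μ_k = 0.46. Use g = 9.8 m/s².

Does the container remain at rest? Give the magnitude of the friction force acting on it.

N = m g cos θ = 629 N.
Down-slope weight component: m g sin θ = 99.6 N.
μ_s N = 321 N.
99.6 ≤ 321 N, so it stays put; friction = 99.6 N.

f ≈ 99.6 N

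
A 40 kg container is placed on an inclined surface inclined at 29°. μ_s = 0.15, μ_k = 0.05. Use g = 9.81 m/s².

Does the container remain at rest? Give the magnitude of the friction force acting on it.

f ≈ 17.2 N

N = m g cos θ = 343 N.
Down-slope weight component: m g sin θ = 190 N.
μ_s N = 51.5 N.
190 > 51.5 N, so it slides; kinetic friction f = μ_k N = 0.05×343 = 17.2 N.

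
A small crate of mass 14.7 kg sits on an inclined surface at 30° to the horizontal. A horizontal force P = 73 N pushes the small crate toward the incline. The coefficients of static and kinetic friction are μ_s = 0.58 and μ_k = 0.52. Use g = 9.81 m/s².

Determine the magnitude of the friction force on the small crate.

f ≈ 8.88 N (up the incline)

Normal direction: N = m g cos θ + P sin θ = 161.4 N.
Parallel to the incline: P cos θ − m g sin θ = 63.22 − 72.1 = -8.884 N; the friction needed to balance this is 8.884 N acting up the slope.
Maximum static friction: μ_s N = 0.58 × 161.4 = 93.6 N.
|f_req| = 8.884 ≤ 93.6 N → the small crate is in equilibrium; friction equals the required value.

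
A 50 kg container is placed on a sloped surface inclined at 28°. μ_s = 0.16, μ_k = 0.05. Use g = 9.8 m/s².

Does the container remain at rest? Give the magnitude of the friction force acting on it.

f ≈ 21.6 N

N = m g cos θ = 433 N.
Down-slope weight component: m g sin θ = 230 N.
μ_s N = 69.2 N.
230 > 69.2 N, so it slides; kinetic friction f = μ_k N = 0.05×433 = 21.6 N.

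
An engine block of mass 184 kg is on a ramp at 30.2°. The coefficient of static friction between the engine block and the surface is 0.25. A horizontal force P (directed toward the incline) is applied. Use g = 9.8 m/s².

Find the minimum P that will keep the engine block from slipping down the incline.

The engine block tends to slide down (tan θ > μ_s), so at the point of impending slip friction acts up-slope at its limit: f = μ_s N.
Perpendicular to the incline: N = m g cos θ + P sin θ.
Along the incline: P cos θ + μ_s N = m g sin θ, i.e. P cos θ + μ_s (m g cos θ + P sin θ) = m g sin θ.
Solving, P (cos θ + μ_s sin θ) = m g (sin θ − μ_s cos θ), so P = 1800×0.287/0.99 = 523 N.

P_min ≈ 523 N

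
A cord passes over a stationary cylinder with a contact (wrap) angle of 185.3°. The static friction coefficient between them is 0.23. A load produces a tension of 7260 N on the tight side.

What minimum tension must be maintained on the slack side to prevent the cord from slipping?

Capstan equation at impending slip: T_tight/T_slack = e^{μβ}.
β = 185.3° = 3.234 rad; e^{μβ} = e^{0.23×3.234} = 2.104.
T_slack = T_tight / e^{μβ} = 7260 / 2.104 = 3450 N.

T_min ≈ 3450 N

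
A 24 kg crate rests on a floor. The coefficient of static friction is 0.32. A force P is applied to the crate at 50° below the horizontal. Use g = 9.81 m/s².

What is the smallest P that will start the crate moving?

N = m g + P sin α (the push presses the crate into the floor).
At impending slip, P cos α = μ_s N = μ_s (m g + P sin α).
Solving: P (cos α − μ_s sin α) = μ_s m g → P = 0.32×235/(cos 50° − 0.32 sin 50°) = 75.3/0.3977 = 189 N.

P ≈ 189 N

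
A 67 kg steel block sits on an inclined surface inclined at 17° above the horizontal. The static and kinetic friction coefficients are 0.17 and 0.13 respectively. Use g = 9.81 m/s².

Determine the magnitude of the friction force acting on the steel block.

f ≈ 81.7 N (up the incline)

Perpendicular to the surface, N = m g cos θ = 67·9.81·cos 17° = 628.6 N.
For equilibrium along the incline, friction must balance the weight component: f = m g sin θ = 192.2 N up the slope.
Maximum static friction available: μ_s N = 0.17 × 628.6 = 106.9 N.
|192.2| exceeds 106.9 N, so the steel block slips down-slope; friction is kinetic, f = μ_k N = 0.13×628.6 = 81.7 N.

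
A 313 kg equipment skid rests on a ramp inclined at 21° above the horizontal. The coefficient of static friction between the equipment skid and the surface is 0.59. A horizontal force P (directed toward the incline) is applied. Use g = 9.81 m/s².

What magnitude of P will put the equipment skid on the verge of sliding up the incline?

At impending motion up the slope, friction acts down-slope at its limit: f = μ_s N.
Perpendicular to the incline: N = m g cos θ + P sin θ.
Along the incline: P cos θ = m g sin θ + μ_s N = m g sin θ + μ_s (m g cos θ + P sin θ).
Solving, P (cos θ − μ_s sin θ) = m g (sin θ + μ_s cos θ), so P = 313×9.81×(sin 21° + 0.59 cos 21°)/(cos 21° − 0.59 sin 21°) = 3070×0.9092/0.7221 = 3870 N.

P ≈ 3870 N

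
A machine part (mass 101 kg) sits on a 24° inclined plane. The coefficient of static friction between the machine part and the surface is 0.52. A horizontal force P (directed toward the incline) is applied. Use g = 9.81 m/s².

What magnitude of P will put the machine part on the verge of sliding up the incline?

At impending motion up the slope, friction acts down-slope at its limit: f = μ_s N.
Perpendicular to the incline: N = m g cos θ + P sin θ.
Along the incline: P cos θ = m g sin θ + μ_s N = m g sin θ + μ_s (m g cos θ + P sin θ).
Solving, P (cos θ − μ_s sin θ) = m g (sin θ + μ_s cos θ), so P = 101×9.81×(sin 24° + 0.52 cos 24°)/(cos 24° − 0.52 sin 24°) = 991×0.8818/0.702 = 1240 N.

P ≈ 1240 N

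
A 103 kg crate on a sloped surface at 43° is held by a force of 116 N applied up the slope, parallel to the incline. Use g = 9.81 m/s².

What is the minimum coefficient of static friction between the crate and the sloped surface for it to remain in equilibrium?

N = m g cos θ = 739 N.
Friction must make up the shortfall along the incline: f = m g sin θ − P = 689.1 − 116 = 573.1 N.
At the threshold f = μ_s N, so μ_s,min = 573.1/739 = 0.776.

μ_s,min ≈ 0.776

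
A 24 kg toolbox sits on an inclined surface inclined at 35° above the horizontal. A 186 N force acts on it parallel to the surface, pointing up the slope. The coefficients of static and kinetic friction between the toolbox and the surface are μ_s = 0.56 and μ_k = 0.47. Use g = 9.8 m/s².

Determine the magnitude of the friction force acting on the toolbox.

The normal reaction is N = m g cos θ = 192.7 N.
The friction needed for equilibrium is m g sin θ − P = 134.9 − 186 = -51.09 N, measured positive up-slope.
Static friction can supply at most μ_s N = 107.9 N.
Since |-51.09| ≤ 107.9 N, no slip — friction simply equals what equilibrium demands.

f ≈ 51.1 N (down the incline)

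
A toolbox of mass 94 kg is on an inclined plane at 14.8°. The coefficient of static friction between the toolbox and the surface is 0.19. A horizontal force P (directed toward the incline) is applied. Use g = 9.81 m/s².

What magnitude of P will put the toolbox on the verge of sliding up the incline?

At impending motion up the slope, friction acts down-slope at its limit: f = μ_s N.
Perpendicular to the incline: N = m g cos θ + P sin θ.
Along the incline: P cos θ = m g sin θ + μ_s N = m g sin θ + μ_s (m g cos θ + P sin θ).
Solving, P (cos θ − μ_s sin θ) = m g (sin θ + μ_s cos θ), so P = 94×9.81×(sin 14.8° + 0.19 cos 14.8°)/(cos 14.8° − 0.19 sin 14.8°) = 922×0.4391/0.9183 = 441 N.

P ≈ 441 N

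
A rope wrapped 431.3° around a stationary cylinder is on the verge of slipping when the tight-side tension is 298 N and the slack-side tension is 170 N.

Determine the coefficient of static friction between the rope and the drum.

μ ≈ 0.0746

T₂/T₁ = e^{μβ} → μ = ln(T₂/T₁)/β.
β = 431.3° = 7.528 rad.
μ = ln(298/170)/7.528 = ln(1.753)/7.528 = 0.0746.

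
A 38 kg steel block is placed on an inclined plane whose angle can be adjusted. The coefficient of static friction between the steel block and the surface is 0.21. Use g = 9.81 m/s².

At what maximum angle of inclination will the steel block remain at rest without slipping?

At the slip threshold, m g sin θ = μ_s · m g cos θ, so tan θ = μ_s.
θ_max = arctan(0.21) = 11.9°.

θ_max ≈ 11.9°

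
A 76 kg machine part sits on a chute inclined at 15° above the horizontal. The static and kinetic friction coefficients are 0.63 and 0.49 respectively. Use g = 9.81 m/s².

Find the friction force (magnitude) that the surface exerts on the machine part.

f ≈ 193 N (up the incline)

The normal reaction is N = m g cos θ = 720.2 N.
For equilibrium along the incline, friction must balance the weight component: f = m g sin θ = 193 N up the slope.
Static friction can supply at most μ_s N = 453.7 N.
Since |193| ≤ 453.7 N, static friction is sufficient; f equals the required value, not μ_s N.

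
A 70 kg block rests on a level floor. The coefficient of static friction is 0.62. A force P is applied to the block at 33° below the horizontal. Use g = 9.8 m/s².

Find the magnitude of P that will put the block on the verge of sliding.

P ≈ 849 N

N = m g + P sin α (the push presses the block into the level floor).
At impending slip, P cos α = μ_s N = μ_s (m g + P sin α).
Solving: P (cos α − μ_s sin α) = μ_s m g → P = 0.62×686/(cos 33° − 0.62 sin 33°) = 425/0.501 = 849 N.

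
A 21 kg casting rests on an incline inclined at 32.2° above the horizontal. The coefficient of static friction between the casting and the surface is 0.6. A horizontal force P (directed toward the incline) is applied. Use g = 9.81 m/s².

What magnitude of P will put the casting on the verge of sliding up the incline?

At impending motion up the slope, friction acts down-slope at its limit: f = μ_s N.
Perpendicular to the incline: N = m g cos θ + P sin θ.
Along the incline: P cos θ = m g sin θ + μ_s N = m g sin θ + μ_s (m g cos θ + P sin θ).
Solving, P (cos θ − μ_s sin θ) = m g (sin θ + μ_s cos θ), so P = 21×9.81×(sin 32.2° + 0.6 cos 32.2°)/(cos 32.2° − 0.6 sin 32.2°) = 206×1.041/0.5265 = 407 N.

P ≈ 407 N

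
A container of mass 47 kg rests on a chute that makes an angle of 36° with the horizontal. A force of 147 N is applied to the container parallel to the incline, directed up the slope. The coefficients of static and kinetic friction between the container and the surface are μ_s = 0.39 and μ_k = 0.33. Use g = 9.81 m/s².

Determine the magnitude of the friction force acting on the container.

Perpendicular to the surface, N = m g cos θ = 47·9.81·cos 36° = 373 N.
For equilibrium along the incline the friction force must supply f = m g sin θ − P = 271 − 147 = 124 N (positive meaning up-slope).
Maximum static friction available: μ_s N = 0.39 × 373 = 145.5 N.
Since |124| ≤ 145.5 N, static friction is sufficient; f equals the required value, not μ_s N.

f ≈ 124 N (up the incline)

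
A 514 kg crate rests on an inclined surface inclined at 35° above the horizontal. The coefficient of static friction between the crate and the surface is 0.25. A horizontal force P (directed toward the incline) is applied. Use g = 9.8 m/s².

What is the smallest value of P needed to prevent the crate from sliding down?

The crate tends to slide down (tan θ > μ_s), so at the point of impending slip friction acts up-slope at its limit: f = μ_s N.
Perpendicular to the incline: N = m g cos θ + P sin θ.
Along the incline: P cos θ + μ_s N = m g sin θ, i.e. P cos θ + μ_s (m g cos θ + P sin θ) = m g sin θ.
Solving, P (cos θ + μ_s sin θ) = m g (sin θ − μ_s cos θ), so P = 5040×0.3688/0.9625 = 1930 N.

P_min ≈ 1930 N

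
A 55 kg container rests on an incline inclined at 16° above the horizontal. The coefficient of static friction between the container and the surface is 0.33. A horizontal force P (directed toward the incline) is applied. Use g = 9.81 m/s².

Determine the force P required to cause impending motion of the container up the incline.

At impending motion up the slope, friction acts down-slope at its limit: f = μ_s N.
Perpendicular to the incline: N = m g cos θ + P sin θ.
Along the incline: P cos θ = m g sin θ + μ_s N = m g sin θ + μ_s (m g cos θ + P sin θ).
Solving, P (cos θ − μ_s sin θ) = m g (sin θ + μ_s cos θ), so P = 55×9.81×(sin 16° + 0.33 cos 16°)/(cos 16° − 0.33 sin 16°) = 540×0.5929/0.8703 = 368 N.

P ≈ 368 N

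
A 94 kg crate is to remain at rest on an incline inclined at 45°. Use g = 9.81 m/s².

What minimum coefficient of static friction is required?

At the slip threshold m g sin θ = μ_s m g cos θ, so μ_s,min = tan θ.
μ_s,min = tan 45° = 1.

μ_s,min ≈ 1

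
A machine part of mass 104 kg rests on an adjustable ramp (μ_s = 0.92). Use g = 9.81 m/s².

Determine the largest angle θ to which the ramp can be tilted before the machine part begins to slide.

At the slip threshold, m g sin θ = μ_s · m g cos θ, so tan θ = μ_s.
θ_max = arctan(0.92) = 42.6°.

θ_max ≈ 42.6°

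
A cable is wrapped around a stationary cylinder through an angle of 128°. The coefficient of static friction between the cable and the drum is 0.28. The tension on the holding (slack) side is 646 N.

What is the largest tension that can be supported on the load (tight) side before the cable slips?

T_max ≈ 1210 N

At impending slip the capstan equation gives T₂/T₁ = e^{μβ} with β in radians.
β = 128° × π/180 = 2.234 rad.
e^{μβ} = e^{0.28×2.234} = 1.869.
T₂ = T₁ · e^{μβ} = 646 × 1.869 = 1210 N.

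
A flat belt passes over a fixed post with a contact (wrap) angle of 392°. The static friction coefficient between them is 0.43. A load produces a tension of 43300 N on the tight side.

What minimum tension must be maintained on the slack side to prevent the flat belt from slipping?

T_min ≈ 2280 N

Capstan equation at impending slip: T_tight/T_slack = e^{μβ}.
β = 392° = 6.842 rad; e^{μβ} = e^{0.43×6.842} = 18.95.
T_slack = T_tight / e^{μβ} = 43300 / 18.95 = 2280 N.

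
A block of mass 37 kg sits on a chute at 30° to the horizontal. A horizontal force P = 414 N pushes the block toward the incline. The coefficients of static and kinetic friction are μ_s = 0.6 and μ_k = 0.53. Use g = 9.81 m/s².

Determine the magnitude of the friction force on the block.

f ≈ 177 N (down the incline)

Normal direction: N = m g cos θ + P sin θ = 521.3 N.
Parallel to the incline: P cos θ − m g sin θ = 358.5 − 181.5 = 177 N; the friction needed to balance this is 177 N acting down the slope.
The limit of static friction is μ_s N = 312.8 N.
|f_req| = 177 ≤ 312.8 N → the block is in equilibrium; friction equals the required value.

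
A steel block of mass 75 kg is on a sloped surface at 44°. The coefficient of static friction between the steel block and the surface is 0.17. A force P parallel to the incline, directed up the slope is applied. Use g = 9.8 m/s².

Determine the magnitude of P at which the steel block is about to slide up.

At impending motion up the slope, friction acts down-slope at its limit: f = μ_s N.
P is parallel to the surface, so N = m g cos θ = 529 N.
Along the incline: P = m g sin θ + μ_s N = 511 + 0.17×529 = 600 N.

P ≈ 600 N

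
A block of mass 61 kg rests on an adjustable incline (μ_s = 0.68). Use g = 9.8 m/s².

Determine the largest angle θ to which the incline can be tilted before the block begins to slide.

At the slip threshold, m g sin θ = μ_s · m g cos θ, so tan θ = μ_s.
θ_max = arctan(0.68) = 34.2°.

θ_max ≈ 34.2°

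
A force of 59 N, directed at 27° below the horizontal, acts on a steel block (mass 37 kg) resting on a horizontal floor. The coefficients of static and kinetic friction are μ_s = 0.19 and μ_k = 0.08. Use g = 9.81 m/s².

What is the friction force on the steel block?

f ≈ 52.6 N

N = m g + P sin α = 363 + 59×sin 27° = 389.8 N.
Horizontally, friction must balance P cos α = 52.57 N.
The static-friction limit is μ_s N = 74.05 N.
Since 52.57 N does not exceed the limit, the steel block stays at rest and f = 52.6 N.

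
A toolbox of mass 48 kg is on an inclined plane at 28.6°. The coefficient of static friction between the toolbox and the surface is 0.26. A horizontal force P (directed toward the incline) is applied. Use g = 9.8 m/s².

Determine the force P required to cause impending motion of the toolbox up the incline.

At impending motion up the slope, friction acts down-slope at its limit: f = μ_s N.
Perpendicular to the incline: N = m g cos θ + P sin θ.
Along the incline: P cos θ = m g sin θ + μ_s N = m g sin θ + μ_s (m g cos θ + P sin θ).
Solving, P (cos θ − μ_s sin θ) = m g (sin θ + μ_s cos θ), so P = 48×9.8×(sin 28.6° + 0.26 cos 28.6°)/(cos 28.6° − 0.26 sin 28.6°) = 470×0.707/0.7535 = 441 N.

P ≈ 441 N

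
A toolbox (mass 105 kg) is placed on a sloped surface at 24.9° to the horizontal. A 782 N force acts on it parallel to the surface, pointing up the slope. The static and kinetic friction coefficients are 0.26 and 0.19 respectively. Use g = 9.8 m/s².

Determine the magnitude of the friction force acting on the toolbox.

Normal force: N = m g cos θ = 105 × 9.8 × cos 24.9° = 933.3 N.
For equilibrium along the incline the friction force must supply f = m g sin θ − P = 433.2 − 782 = -348.8 N (positive meaning up-slope).
Maximum static friction available: μ_s N = 0.26 × 933.3 = 242.7 N.
Since |-348.8| > 242.7 N, static friction cannot hold it; the toolbox slides up the incline and kinetic friction applies: f = μ_k N = 0.19 × 933.3 = 177 N.

f ≈ 177 N (down the incline)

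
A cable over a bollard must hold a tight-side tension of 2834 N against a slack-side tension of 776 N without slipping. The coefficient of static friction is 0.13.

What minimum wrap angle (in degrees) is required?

β_min ≈ 571°

T₂/T₁ = e^{μβ} → β = ln(T₂/T₁)/μ.
β = ln(2834/776)/0.13 = 1.295/0.13 = 9.964 rad.
In degrees: β = 9.964 × 180/π = 571°.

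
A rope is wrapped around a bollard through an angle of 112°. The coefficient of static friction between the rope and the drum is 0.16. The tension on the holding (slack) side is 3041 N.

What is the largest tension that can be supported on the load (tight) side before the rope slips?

T_max ≈ 4160 N

At impending slip the capstan equation gives T₂/T₁ = e^{μβ} with β in radians.
β = 112° × π/180 = 1.955 rad.
e^{μβ} = e^{0.16×1.955} = 1.367.
T₂ = T₁ · e^{μβ} = 3041 × 1.367 = 4160 N.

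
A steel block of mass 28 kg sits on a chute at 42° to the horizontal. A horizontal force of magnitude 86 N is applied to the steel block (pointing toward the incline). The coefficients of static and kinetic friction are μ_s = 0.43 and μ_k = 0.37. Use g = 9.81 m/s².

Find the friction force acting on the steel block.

Normal direction: N = m g cos θ + P sin θ = 261.7 N.
Parallel to the incline: P cos θ − m g sin θ = 63.91 − 183.8 = -119.9 N; the friction needed to balance this is 119.9 N acting up the slope.
Maximum static friction: μ_s N = 0.43 × 261.7 = 112.5 N.
|f_req| = 119.9 > 112.5 N → the steel block slides down the incline; f = μ_k N = 0.37 × 261.7 = 96.8 N.

f ≈ 96.8 N (up the incline)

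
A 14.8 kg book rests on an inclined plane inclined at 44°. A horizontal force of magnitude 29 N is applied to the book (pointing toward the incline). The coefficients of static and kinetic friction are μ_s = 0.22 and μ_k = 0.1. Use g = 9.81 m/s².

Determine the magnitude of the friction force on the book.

f ≈ 12.5 N (up the incline)

Normal direction: N = m g cos θ + P sin θ = 124.6 N.
Along the incline, the net driving force (taking up-slope positive) is P cos θ − m g sin θ = 20.86 − 100.9 = -80 N, so equilibrium requires friction f = 80 N (up-slope).
The limit of static friction is μ_s N = 27.41 N.
|f_req| = 80 > 27.41 N → the book slides down the incline; f = μ_k N = 0.1 × 124.6 = 12.5 N.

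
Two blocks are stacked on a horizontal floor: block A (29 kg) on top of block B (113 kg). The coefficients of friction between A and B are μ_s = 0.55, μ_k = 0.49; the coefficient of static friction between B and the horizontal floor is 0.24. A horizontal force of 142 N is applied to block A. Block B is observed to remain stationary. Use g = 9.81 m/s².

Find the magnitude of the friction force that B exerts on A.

Normal force at the A–B interface: N₁ = m_A g = 284.5 N.
Maximum static friction on A from B: μ_s N₁ = 0.55×284.5 = 156.5 N.
Since P = 142 N ≤ 156.5 N, A does not slip on B; friction on A equals P = 142 N.
B experiences an equal 142 N forward from A (third law). B is in equilibrium, so the floor supplies f₂ = 142 N of static friction (limit μ_s(m_A+m_B)g = 334.3 N, not exceeded).

f ≈ 142 N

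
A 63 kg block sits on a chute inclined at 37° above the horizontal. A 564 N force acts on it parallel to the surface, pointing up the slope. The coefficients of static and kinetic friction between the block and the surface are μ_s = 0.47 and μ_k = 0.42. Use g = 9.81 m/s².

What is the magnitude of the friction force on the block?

The normal reaction is N = m g cos θ = 493.6 N.
For equilibrium along the incline the friction force must supply f = m g sin θ − P = 371.9 − 564 = -192.1 N (positive meaning up-slope).
The static-friction ceiling is μ_s N = 0.47 × 493.6 = 232 N.
Since |-192.1| ≤ 232 N, the block remains in static equilibrium and friction takes exactly the required value.

f ≈ 192 N (down the incline)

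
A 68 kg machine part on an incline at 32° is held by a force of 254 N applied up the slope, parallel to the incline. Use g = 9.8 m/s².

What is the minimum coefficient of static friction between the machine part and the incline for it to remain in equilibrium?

μ_s,min ≈ 0.175

N = m g cos θ = 565.1 N.
Friction must make up the shortfall along the incline: f = m g sin θ − P = 353.1 − 254 = 99.14 N.
At the threshold f = μ_s N, so μ_s,min = 99.14/565.1 = 0.175.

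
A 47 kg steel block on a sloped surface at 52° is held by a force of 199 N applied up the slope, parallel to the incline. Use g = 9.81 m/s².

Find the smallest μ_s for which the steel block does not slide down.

N = m g cos θ = 283.9 N.
Friction must make up the shortfall along the incline: f = m g sin θ − P = 363.3 − 199 = 164.3 N.
At the threshold f = μ_s N, so μ_s,min = 164.3/283.9 = 0.579.

μ_s,min ≈ 0.579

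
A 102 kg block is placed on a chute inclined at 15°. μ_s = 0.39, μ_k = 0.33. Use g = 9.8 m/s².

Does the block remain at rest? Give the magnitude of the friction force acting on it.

f ≈ 259 N

N = m g cos θ = 966 N.
Down-slope weight component: m g sin θ = 259 N.
μ_s N = 377 N.
259 ≤ 377 N, so it stays put; friction = 259 N.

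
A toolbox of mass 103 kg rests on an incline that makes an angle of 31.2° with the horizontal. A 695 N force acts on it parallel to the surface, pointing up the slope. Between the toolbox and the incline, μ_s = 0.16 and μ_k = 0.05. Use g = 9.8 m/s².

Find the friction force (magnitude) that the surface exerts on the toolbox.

Normal force: N = m g cos θ = 103 × 9.8 × cos 31.2° = 863.4 N.
For equilibrium along the incline the friction force must supply f = m g sin θ − P = 522.9 − 695 = -172.1 N (positive meaning up-slope).
The static-friction ceiling is μ_s N = 0.16 × 863.4 = 138.1 N.
|-172.1| exceeds 138.1 N, so the toolbox slips up-slope; friction is kinetic, f = μ_k N = 0.05×863.4 = 43.2 N.

f ≈ 43.2 N (down the incline)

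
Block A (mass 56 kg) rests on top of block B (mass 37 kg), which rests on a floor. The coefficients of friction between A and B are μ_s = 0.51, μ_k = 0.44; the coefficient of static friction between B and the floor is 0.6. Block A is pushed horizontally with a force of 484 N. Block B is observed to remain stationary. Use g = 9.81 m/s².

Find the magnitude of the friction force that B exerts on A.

Normal force at the A–B interface: N₁ = m_A g = 549.4 N.
So the A–B interface can sustain at most μ_s N₁ = 280.2 N of static friction.
P = 484 N exceeds that limit, so A slips over B and the interface friction becomes kinetic: f₁ = μ_k N₁ = 0.44×549.4 = 242 N.
By Newton's third law B feels 242 N forward from A. With B stationary, the floor's static friction on B balances it: f₂ = 242 N (well within μ_s(m_A+m_B)g = 547.4 N).

f ≈ 242 N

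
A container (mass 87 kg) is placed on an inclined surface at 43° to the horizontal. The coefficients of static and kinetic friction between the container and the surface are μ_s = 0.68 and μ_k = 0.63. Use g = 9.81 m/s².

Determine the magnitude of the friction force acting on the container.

f ≈ 393 N (up the incline)

Perpendicular to the surface, N = m g cos θ = 87·9.81·cos 43° = 624.2 N.
For equilibrium along the incline, friction must balance the weight component: f = m g sin θ = 582.1 N up the slope.
Maximum static friction available: μ_s N = 0.68 × 624.2 = 424.4 N.
Since |582.1| > 424.4 N, static friction cannot hold it; the container slides down the incline and kinetic friction applies: f = μ_k N = 0.63 × 624.2 = 393 N.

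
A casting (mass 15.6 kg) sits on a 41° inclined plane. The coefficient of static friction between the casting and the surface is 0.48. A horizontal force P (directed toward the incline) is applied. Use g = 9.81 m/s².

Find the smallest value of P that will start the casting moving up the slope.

At impending motion up the slope, friction acts down-slope at its limit: f = μ_s N.
Perpendicular to the incline: N = m g cos θ + P sin θ.
Along the incline: P cos θ = m g sin θ + μ_s N = m g sin θ + μ_s (m g cos θ + P sin θ).
Solving, P (cos θ − μ_s sin θ) = m g (sin θ + μ_s cos θ), so P = 15.6×9.81×(sin 41° + 0.48 cos 41°)/(cos 41° − 0.48 sin 41°) = 153×1.018/0.4398 = 354 N.

P ≈ 354 N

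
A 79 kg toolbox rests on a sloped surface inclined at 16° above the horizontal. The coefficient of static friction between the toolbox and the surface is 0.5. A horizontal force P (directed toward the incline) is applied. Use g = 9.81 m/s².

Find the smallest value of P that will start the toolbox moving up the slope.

At impending motion up the slope, friction acts down-slope at its limit: f = μ_s N.
Perpendicular to the incline: N = m g cos θ + P sin θ.
Along the incline: P cos θ = m g sin θ + μ_s N = m g sin θ + μ_s (m g cos θ + P sin θ).
Solving, P (cos θ − μ_s sin θ) = m g (sin θ + μ_s cos θ), so P = 79×9.81×(sin 16° + 0.5 cos 16°)/(cos 16° − 0.5 sin 16°) = 775×0.7563/0.8234 = 712 N.

P ≈ 712 N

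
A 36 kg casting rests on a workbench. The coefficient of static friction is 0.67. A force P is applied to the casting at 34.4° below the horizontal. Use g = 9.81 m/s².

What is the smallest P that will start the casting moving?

N = m g + P sin α (the push presses the casting into the workbench).
At impending slip, P cos α = μ_s N = μ_s (m g + P sin α).
Solving: P (cos α − μ_s sin α) = μ_s m g → P = 0.67×353/(cos 34.4° − 0.67 sin 34.4°) = 237/0.4466 = 530 N.

P ≈ 530 N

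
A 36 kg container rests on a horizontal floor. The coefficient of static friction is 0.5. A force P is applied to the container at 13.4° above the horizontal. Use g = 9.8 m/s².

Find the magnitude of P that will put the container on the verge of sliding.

N = m g − P sin α (the pull lifts the container).
At impending slip, P cos α = μ_s N = μ_s (m g − P sin α).
Solving: P (cos α + μ_s sin α) = μ_s m g → P = 0.5×353/(cos 13.4° + 0.5 sin 13.4°) = 176/1.089 = 162 N.

P ≈ 162 N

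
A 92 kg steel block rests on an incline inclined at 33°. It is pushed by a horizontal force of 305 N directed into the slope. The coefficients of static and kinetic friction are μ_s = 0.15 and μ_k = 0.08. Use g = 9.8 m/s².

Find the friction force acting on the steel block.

f ≈ 73.8 N (up the incline)

Resolve perpendicular to the incline: N = m g cos θ + P sin θ = 92×9.8×cos 33° + 305×sin 33° = 922.3 N.
Parallel to the incline: P cos θ − m g sin θ = 255.8 − 491 = -235.3 N; the friction needed to balance this is 235.3 N acting up the slope.
Maximum static friction: μ_s N = 0.15 × 922.3 = 138.3 N.
The required 235.3 N exceeds the static limit, so the steel block slides down-slope and f = μ_k N = 0.08×922.3 = 73.8 N.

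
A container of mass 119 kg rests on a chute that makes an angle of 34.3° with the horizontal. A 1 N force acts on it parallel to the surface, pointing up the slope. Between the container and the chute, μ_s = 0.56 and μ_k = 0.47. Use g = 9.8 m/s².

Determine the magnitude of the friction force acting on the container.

f ≈ 453 N (up the incline)

The normal reaction is N = m g cos θ = 963.4 N.
Parallel to the incline, ΣF = 0 gives f = m g sin θ − P = 657.2 − 1 = 656.2 N (up-slope positive).
Static friction can supply at most μ_s N = 539.5 N.
|656.2| exceeds 539.5 N, so the container slips down-slope; friction is kinetic, f = μ_k N = 0.47×963.4 = 453 N.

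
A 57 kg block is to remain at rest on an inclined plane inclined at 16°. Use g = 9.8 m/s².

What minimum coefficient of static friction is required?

At the slip threshold m g sin θ = μ_s m g cos θ, so μ_s,min = tan θ.
μ_s,min = tan 16° = 0.287.

μ_s,min ≈ 0.287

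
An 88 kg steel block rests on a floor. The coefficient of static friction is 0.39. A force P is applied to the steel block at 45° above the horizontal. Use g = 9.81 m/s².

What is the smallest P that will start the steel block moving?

N = m g − P sin α (the pull lifts the steel block).
At impending slip, P cos α = μ_s N = μ_s (m g − P sin α).
Solving: P (cos α + μ_s sin α) = μ_s m g → P = 0.39×863/(cos 45° + 0.39 sin 45°) = 337/0.9829 = 343 N.

P ≈ 343 N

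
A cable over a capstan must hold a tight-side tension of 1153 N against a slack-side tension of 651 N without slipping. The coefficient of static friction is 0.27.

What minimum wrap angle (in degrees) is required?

β_min ≈ 121°

T₂/T₁ = e^{μβ} → β = ln(T₂/T₁)/μ.
β = ln(1153/651)/0.27 = 0.5716/0.27 = 2.117 rad.
In degrees: β = 2.117 × 180/π = 121°.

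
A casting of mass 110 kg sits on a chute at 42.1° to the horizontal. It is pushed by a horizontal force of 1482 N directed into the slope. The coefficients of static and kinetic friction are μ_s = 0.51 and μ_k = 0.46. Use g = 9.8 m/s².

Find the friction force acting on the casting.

Normal direction: N = m g cos θ + P sin θ = 1793 N.
Along the incline, the net driving force (taking up-slope positive) is P cos θ − m g sin θ = 1100 − 722.7 = 376.9 N, so equilibrium requires friction f = -376.9 N (down-slope).
Maximum static friction: μ_s N = 0.51 × 1793 = 914.6 N.
Since 376.9 N is within the 914.6 N limit, the casting stays put and friction is exactly 377 N.

f ≈ 377 N (down the incline)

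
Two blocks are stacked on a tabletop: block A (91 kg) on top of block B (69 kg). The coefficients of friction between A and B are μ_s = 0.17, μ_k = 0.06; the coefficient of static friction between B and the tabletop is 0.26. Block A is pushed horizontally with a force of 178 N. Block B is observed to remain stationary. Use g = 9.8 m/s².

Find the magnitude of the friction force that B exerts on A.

f ≈ 53.5 N

Between the blocks, N₁ = m_A g = 891.8 N.
Maximum static friction on A from B: μ_s N₁ = 0.17×891.8 = 151.6 N.
Since P = 178 N > 151.6 N, A slides on B; the A–B friction is kinetic: f₁ = μ_k N₁ = 0.06×891.8 = 53.5 N.
By Newton's third law B feels 53.5 N forward from A. With B stationary, the floor's static friction on B balances it: f₂ = 53.5 N (well within μ_s(m_A+m_B)g = 407.7 N).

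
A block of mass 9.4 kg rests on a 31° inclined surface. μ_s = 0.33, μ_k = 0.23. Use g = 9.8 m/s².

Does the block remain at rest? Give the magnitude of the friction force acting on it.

f ≈ 18.2 N

N = m g cos θ = 79 N.
Down-slope weight component: m g sin θ = 47.4 N.
μ_s N = 26.1 N.
47.4 > 26.1 N, so it slides; kinetic friction f = μ_k N = 0.23×79 = 18.2 N.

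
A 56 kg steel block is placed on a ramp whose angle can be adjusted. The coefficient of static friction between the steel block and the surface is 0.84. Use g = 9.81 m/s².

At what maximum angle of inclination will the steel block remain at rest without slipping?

At the slip threshold, m g sin θ = μ_s · m g cos θ, so tan θ = μ_s.
θ_max = arctan(0.84) = 40°.

θ_max ≈ 40°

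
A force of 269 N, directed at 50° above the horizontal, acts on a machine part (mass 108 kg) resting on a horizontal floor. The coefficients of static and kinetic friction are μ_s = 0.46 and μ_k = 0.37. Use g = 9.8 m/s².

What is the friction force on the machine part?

f ≈ 173 N

N = m g − P sin α = 1058 − 269×sin 50° = 852.3 N.
The horizontal driving force is P cos α = 172.9 N, so equilibrium needs friction f = 172.9 N.
μ_s N = 0.46 × 852.3 = 392.1 N.
Since 172.9 N does not exceed the limit, the machine part stays at rest and f = 173 N.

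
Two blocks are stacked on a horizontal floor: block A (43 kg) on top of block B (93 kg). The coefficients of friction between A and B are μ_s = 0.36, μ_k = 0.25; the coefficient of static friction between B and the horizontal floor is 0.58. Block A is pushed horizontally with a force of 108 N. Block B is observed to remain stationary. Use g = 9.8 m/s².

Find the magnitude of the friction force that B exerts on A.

f ≈ 108 N

Between the blocks, N₁ = m_A g = 421.4 N.
So the A–B interface can sustain at most μ_s N₁ = 151.7 N of static friction.
Since P = 108 N ≤ 151.7 N, A does not slip on B; friction on A equals P = 108 N.
B experiences an equal 108 N forward from A (third law). B is in equilibrium, so the floor supplies f₂ = 108 N of static friction (limit μ_s(m_A+m_B)g = 773 N, not exceeded).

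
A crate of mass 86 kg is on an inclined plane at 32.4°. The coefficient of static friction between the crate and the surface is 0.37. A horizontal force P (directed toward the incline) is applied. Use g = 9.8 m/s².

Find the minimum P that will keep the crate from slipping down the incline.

P_min ≈ 181 N

The crate tends to slide down (tan θ > μ_s), so at the point of impending slip friction acts up-slope at its limit: f = μ_s N.
Perpendicular to the incline: N = m g cos θ + P sin θ.
Along the incline: P cos θ + μ_s N = m g sin θ, i.e. P cos θ + μ_s (m g cos θ + P sin θ) = m g sin θ.
Solving, P (cos θ + μ_s sin θ) = m g (sin θ − μ_s cos θ), so P = 843×0.2234/1.043 = 181 N.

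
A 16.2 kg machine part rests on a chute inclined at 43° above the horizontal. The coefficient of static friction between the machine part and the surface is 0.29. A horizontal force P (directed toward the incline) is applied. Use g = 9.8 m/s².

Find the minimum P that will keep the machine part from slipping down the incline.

The machine part tends to slide down (tan θ > μ_s), so at the point of impending slip friction acts up-slope at its limit: f = μ_s N.
Perpendicular to the incline: N = m g cos θ + P sin θ.
Along the incline: P cos θ + μ_s N = m g sin θ, i.e. P cos θ + μ_s (m g cos θ + P sin θ) = m g sin θ.
Solving, P (cos θ + μ_s sin θ) = m g (sin θ − μ_s cos θ), so P = 159×0.4699/0.9291 = 80.3 N.

P_min ≈ 80.3 N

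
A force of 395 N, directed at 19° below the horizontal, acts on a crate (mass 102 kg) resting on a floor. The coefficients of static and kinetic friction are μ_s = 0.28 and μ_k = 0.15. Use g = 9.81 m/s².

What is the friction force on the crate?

The vertical component of P adds to the normal force: N = m g + P sin α = 1001 + 128.6 = 1129 N.
Horizontally, friction must balance P cos α = 373.5 N.
μ_s N = 0.28 × 1129 = 316.2 N.
373.5 > 316.2 N → the crate slides; f = μ_k N = 0.15×1129 = 169 N.

f ≈ 169 N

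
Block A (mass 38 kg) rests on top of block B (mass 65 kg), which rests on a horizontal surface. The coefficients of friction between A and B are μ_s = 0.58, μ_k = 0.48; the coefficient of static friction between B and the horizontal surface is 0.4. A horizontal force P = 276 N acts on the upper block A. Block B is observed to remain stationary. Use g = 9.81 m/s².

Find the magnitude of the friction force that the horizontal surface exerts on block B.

Between the blocks, N₁ = m_A g = 372.8 N.
So the A–B interface can sustain at most μ_s N₁ = 216.2 N of static friction.
Since P = 276 N > 216.2 N, A slides on B; the A–B friction is kinetic: f₁ = μ_k N₁ = 0.48×372.8 = 179 N.
B experiences an equal 179 N forward from A (third law). B is in equilibrium, so the floor supplies f₂ = 179 N of static friction (limit μ_s(m_A+m_B)g = 404.2 N, not exceeded).

f ≈ 179 N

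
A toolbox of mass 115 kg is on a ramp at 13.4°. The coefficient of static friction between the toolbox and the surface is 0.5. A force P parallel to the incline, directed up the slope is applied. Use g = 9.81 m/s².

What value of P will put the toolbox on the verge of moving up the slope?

At impending motion up the slope, friction acts down-slope at its limit: f = μ_s N.
P is parallel to the surface, so N = m g cos θ = 1100 N.
Along the incline: P = m g sin θ + μ_s N = 261 + 0.5×1100 = 810 N.

P ≈ 810 N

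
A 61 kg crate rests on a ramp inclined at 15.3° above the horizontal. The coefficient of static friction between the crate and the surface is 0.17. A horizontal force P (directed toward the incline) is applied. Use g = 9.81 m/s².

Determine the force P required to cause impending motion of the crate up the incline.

At impending motion up the slope, friction acts down-slope at its limit: f = μ_s N.
Perpendicular to the incline: N = m g cos θ + P sin θ.
Along the incline: P cos θ = m g sin θ + μ_s N = m g sin θ + μ_s (m g cos θ + P sin θ).
Solving, P (cos θ − μ_s sin θ) = m g (sin θ + μ_s cos θ), so P = 61×9.81×(sin 15.3° + 0.17 cos 15.3°)/(cos 15.3° − 0.17 sin 15.3°) = 598×0.4278/0.9197 = 278 N.

P ≈ 278 N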